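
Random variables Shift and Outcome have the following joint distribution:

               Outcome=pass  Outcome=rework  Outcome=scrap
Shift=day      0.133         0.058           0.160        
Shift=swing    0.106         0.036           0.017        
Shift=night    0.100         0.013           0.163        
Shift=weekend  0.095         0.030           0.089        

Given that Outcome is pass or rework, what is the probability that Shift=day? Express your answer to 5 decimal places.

P(Outcome=pass) = 0.133 + 0.106 + 0.100 + 0.095 = 0.434.
P(Outcome=rework) = 0.058 + 0.036 + 0.013 + 0.030 = 0.137.
P(Outcome ∈ {pass, rework}) = 0.434 + 0.137 = 0.571; P(Shift=day, Outcome ∈ {pass, rework}) = 0.133 + 0.058 = 0.191.
P(Shift=day | Outcome ∈ {pass, rework}) = 0.191/0.571 = 0.33450.

0.33450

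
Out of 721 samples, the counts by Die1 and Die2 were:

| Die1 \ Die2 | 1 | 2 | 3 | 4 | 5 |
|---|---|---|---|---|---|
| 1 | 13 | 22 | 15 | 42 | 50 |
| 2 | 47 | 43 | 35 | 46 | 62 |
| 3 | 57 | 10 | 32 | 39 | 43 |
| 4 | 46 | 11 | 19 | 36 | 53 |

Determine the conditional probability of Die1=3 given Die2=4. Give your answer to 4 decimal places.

0.2393

Total with Die2=4: 42 + 46 + 39 + 36 = 163.
P(Die1=3 | Die2=4) = 39/163 = 0.2393.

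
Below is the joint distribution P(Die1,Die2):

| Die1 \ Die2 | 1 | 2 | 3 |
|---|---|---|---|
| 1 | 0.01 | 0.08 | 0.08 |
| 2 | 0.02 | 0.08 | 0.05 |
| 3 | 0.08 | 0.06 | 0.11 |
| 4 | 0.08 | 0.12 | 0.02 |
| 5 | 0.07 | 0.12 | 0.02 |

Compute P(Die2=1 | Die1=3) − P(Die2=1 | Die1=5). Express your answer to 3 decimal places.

P(Die1=3) = 0.08 + 0.06 + 0.11 = 0.25; P(Die2=1 | Die1=3) = 0.08/0.25 = 0.3200.
P(Die1=5) = 0.07 + 0.12 + 0.02 = 0.21; P(Die2=1 | Die1=5) = 0.07/0.21 = 0.3333.
Difference = -0.013.

-0.013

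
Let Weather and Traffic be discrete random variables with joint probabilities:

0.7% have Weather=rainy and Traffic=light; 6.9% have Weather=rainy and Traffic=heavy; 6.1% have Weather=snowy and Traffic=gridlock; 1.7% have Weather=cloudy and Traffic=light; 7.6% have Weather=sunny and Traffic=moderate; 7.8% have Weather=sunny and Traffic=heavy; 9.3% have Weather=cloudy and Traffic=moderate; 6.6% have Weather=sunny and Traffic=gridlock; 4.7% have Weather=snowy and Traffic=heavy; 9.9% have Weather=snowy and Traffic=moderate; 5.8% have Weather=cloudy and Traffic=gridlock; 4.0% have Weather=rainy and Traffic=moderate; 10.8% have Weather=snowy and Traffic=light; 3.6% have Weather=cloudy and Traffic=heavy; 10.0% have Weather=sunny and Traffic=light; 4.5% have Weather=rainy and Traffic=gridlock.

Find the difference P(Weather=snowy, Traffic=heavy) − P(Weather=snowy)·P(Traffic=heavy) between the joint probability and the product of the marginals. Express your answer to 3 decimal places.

-0.025

P(Weather=snowy) = 0.108 + 0.099 + 0.047 + 0.061 = 0.315.
P(Traffic=heavy) = 0.078 + 0.036 + 0.069 + 0.047 = 0.230.
P(Weather=snowy, Traffic=heavy) − P(Weather=snowy)P(Traffic=heavy) = 0.047 − 0.315×0.230 = -0.025.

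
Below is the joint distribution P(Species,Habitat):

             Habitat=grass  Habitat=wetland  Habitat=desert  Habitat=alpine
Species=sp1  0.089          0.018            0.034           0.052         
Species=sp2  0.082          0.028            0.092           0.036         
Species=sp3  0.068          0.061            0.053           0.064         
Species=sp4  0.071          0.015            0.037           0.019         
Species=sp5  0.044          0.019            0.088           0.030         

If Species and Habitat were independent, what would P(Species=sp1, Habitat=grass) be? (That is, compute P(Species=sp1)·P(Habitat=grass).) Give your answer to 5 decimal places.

0.06832

P(Species=sp1) = 0.089 + 0.018 + 0.034 + 0.052 = 0.193.
P(Habitat=grass) = 0.089 + 0.082 + 0.068 + 0.071 + 0.044 = 0.354.
Product: 0.193 × 0.354 = 0.06832.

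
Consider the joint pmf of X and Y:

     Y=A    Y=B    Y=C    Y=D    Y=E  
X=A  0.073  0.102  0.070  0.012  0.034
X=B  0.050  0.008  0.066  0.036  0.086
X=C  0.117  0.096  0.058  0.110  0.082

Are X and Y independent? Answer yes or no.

P(X=B) = 0.246 and P(Y=B) = 0.206, so their product is 0.05068, but P(X=B, Y=B) = 0.008. Since these differ, X and Y are not independent.

no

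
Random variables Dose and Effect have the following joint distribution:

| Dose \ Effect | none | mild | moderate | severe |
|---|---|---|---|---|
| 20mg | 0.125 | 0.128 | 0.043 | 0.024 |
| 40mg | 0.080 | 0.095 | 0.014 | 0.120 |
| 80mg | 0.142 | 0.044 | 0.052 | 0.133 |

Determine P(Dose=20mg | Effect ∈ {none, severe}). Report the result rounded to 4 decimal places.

0.2388

P(Effect=none) = 0.125 + 0.080 + 0.142 = 0.347.
P(Effect=severe) = 0.024 + 0.120 + 0.133 = 0.277.
P(Effect ∈ {none, severe}) = 0.347 + 0.277 = 0.624; P(Dose=20mg, Effect ∈ {none, severe}) = 0.125 + 0.024 = 0.149.
P(Dose=20mg | Effect ∈ {none, severe}) = 0.149/0.624 = 0.2388.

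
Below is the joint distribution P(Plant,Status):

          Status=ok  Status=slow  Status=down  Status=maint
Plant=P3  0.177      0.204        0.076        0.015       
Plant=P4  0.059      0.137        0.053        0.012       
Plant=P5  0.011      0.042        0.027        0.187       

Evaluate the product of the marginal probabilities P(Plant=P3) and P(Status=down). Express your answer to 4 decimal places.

P(Plant=P3) = 0.177 + 0.204 + 0.076 + 0.015 = 0.472.
P(Status=down) = 0.076 + 0.053 + 0.027 = 0.156.
Product: 0.472 × 0.156 = 0.0736.

0.0736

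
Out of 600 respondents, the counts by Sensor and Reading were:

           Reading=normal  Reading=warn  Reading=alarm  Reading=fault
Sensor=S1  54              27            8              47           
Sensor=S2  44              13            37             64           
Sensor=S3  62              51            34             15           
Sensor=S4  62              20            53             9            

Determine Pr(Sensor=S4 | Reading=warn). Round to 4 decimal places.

0.1802

Total with Reading=warn: 27 + 13 + 51 + 20 = 111.
P(Sensor=S4 | Reading=warn) = 20/111 = 0.1802.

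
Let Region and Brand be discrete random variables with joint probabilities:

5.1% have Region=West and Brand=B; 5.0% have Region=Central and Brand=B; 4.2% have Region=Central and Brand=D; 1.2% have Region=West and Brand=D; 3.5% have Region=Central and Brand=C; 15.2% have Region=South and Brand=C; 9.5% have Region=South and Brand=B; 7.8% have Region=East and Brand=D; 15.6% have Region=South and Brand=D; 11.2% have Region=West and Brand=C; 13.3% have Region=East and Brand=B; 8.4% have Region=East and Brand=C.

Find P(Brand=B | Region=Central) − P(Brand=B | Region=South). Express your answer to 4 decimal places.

P(Region=Central) = 0.050 + 0.035 + 0.042 = 0.127; P(Brand=B | Region=Central) = 0.050/0.127 = 0.39370.
P(Region=South) = 0.095 + 0.152 + 0.156 = 0.403; P(Brand=B | Region=South) = 0.095/0.403 = 0.23573.
Difference = 0.1580.

0.1580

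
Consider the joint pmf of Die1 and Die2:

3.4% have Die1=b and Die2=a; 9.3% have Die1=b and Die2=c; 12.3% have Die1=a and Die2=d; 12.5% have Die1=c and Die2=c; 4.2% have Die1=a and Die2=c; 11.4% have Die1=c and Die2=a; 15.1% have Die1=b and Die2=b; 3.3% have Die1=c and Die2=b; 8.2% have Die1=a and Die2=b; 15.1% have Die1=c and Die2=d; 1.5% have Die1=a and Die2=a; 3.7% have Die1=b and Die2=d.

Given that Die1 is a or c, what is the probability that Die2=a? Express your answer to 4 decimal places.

0.1883

P(Die1=a) = 0.015 + 0.082 + 0.042 + 0.123 = 0.262.
P(Die1=c) = 0.114 + 0.033 + 0.125 + 0.151 = 0.423.
P(Die1 ∈ {a, c}) = 0.262 + 0.423 = 0.685; P(Die2=a, Die1 ∈ {a, c}) = 0.015 + 0.114 = 0.129.
P(Die2=a | Die1 ∈ {a, c}) = 0.129/0.685 = 0.1883.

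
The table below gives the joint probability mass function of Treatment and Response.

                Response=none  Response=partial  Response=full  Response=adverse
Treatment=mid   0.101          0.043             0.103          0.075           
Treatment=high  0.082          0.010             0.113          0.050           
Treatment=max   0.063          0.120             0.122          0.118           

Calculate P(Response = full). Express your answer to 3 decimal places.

P(Response=full) = 0.103 + 0.113 + 0.122 = 0.338.

0.338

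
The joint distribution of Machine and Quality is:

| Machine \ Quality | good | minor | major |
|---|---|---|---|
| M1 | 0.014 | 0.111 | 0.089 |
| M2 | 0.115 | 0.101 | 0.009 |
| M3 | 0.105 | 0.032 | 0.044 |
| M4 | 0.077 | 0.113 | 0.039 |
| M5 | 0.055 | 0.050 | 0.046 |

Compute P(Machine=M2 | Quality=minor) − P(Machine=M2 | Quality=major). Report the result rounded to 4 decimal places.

P(Quality=minor) = 0.111 + 0.101 + 0.032 + 0.113 + 0.050 = 0.407; P(Machine=M2 | Quality=minor) = 0.101/0.407 = 0.24816.
P(Quality=major) = 0.089 + 0.009 + 0.044 + 0.039 + 0.046 = 0.227; P(Machine=M2 | Quality=major) = 0.009/0.227 = 0.03965.
Difference = 0.2085.

0.2085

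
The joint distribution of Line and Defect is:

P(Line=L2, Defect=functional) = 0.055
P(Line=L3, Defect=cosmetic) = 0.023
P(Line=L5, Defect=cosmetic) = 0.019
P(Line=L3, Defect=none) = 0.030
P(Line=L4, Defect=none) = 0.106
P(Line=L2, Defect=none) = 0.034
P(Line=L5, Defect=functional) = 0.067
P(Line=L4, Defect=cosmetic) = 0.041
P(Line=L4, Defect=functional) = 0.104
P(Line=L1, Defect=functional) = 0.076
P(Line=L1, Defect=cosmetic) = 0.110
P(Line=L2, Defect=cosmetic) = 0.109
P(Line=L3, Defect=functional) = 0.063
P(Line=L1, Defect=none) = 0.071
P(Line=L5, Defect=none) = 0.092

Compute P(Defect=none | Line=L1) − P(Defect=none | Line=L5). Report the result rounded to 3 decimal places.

P(Line=L1) = 0.071 + 0.110 + 0.076 = 0.257; P(Defect=none | Line=L1) = 0.071/0.257 = 0.2763.
P(Line=L5) = 0.092 + 0.019 + 0.067 = 0.178; P(Defect=none | Line=L5) = 0.092/0.178 = 0.5169.
Difference = -0.241.

-0.241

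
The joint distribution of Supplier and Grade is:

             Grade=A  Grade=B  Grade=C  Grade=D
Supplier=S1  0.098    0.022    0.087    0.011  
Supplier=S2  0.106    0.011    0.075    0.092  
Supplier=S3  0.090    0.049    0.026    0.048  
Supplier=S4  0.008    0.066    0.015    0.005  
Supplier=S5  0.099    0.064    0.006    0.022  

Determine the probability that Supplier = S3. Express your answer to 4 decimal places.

P(Supplier=S3) = 0.090 + 0.049 + 0.026 + 0.048 = 0.213.

0.2130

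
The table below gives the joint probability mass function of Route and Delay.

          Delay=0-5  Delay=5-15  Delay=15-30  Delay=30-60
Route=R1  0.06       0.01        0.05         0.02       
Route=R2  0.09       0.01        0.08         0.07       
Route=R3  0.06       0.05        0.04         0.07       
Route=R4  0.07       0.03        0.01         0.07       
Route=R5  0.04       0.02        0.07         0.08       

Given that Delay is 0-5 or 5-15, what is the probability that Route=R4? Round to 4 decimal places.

0.2273

P(Delay=0-5) = 0.06 + 0.09 + 0.06 + 0.07 + 0.04 = 0.32.
P(Delay=5-15) = 0.01 + 0.01 + 0.05 + 0.03 + 0.02 = 0.12.
P(Delay ∈ {0-5, 5-15}) = 0.32 + 0.12 = 0.44; P(Route=R4, Delay ∈ {0-5, 5-15}) = 0.07 + 0.03 = 0.10.
P(Route=R4 | Delay ∈ {0-5, 5-15}) = 0.10/0.44 = 0.2273.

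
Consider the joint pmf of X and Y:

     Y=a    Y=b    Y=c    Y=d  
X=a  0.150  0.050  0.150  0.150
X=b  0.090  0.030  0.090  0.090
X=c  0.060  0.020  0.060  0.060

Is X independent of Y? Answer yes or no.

Every cell satisfies P(X,Y) = P(X)·P(Y). For instance P(X=b) = 0.300, P(Y=a) = 0.300, and 0.300×0.300 = 0.090 matches the joint entry. So X and Y are independent.

yes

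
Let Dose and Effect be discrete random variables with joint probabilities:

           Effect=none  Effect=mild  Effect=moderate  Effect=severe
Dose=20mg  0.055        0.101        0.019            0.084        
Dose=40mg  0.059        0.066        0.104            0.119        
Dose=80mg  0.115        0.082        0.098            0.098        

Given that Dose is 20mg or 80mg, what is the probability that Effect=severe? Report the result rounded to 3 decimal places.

0.279

P(Dose=20mg) = 0.055 + 0.101 + 0.019 + 0.084 = 0.259.
P(Dose=80mg) = 0.115 + 0.082 + 0.098 + 0.098 = 0.393.
P(Dose ∈ {20mg, 80mg}) = 0.259 + 0.393 = 0.652; P(Effect=severe, Dose ∈ {20mg, 80mg}) = 0.084 + 0.098 = 0.182.
P(Effect=severe | Dose ∈ {20mg, 80mg}) = 0.182/0.652 = 0.279.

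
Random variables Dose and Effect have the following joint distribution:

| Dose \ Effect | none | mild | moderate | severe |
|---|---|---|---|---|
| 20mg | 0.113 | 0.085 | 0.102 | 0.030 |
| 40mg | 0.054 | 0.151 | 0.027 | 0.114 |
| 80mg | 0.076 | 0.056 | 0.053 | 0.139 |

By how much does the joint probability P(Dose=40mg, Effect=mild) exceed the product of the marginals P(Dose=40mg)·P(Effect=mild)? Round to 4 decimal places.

0.0500

P(Dose=40mg) = 0.054 + 0.151 + 0.027 + 0.114 = 0.346.
P(Effect=mild) = 0.085 + 0.151 + 0.056 = 0.292.
P(Dose=40mg, Effect=mild) − P(Dose=40mg)P(Effect=mild) = 0.151 − 0.346×0.292 = 0.0500.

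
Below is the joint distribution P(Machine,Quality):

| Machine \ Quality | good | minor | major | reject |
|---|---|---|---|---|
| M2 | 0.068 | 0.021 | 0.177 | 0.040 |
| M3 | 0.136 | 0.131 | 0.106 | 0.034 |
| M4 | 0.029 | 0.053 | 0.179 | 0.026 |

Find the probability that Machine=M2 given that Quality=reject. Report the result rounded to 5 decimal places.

P(Quality=reject) = 0.040 + 0.034 + 0.026 = 0.100.
P(Machine=M2 | Quality=reject) = 0.040/0.100 = 0.40000.

0.40000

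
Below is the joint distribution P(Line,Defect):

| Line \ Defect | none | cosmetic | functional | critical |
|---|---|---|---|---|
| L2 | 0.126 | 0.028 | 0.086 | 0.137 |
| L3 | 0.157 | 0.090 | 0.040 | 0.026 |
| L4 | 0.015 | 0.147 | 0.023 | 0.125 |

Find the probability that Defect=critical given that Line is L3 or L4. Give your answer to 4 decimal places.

P(Line=L3) = 0.157 + 0.090 + 0.040 + 0.026 = 0.313.
P(Line=L4) = 0.015 + 0.147 + 0.023 + 0.125 = 0.310.
P(Line ∈ {L3, L4}) = 0.313 + 0.310 = 0.623; P(Defect=critical, Line ∈ {L3, L4}) = 0.026 + 0.125 = 0.151.
P(Defect=critical | Line ∈ {L3, L4}) = 0.151/0.623 = 0.2424.

0.2424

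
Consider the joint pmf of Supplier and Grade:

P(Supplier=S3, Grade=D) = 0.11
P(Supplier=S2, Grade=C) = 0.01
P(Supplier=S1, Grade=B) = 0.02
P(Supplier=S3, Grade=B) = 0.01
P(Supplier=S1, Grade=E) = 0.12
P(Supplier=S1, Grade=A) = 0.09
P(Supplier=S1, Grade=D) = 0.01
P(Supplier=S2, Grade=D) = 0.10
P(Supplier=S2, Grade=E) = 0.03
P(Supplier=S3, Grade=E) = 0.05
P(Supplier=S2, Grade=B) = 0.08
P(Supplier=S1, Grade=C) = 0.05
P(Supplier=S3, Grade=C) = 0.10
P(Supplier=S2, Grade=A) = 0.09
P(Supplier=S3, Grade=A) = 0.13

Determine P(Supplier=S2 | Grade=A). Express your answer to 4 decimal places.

0.2903

P(Grade=A) = 0.09 + 0.09 + 0.13 = 0.31.
P(Supplier=S2 | Grade=A) = 0.09/0.31 = 0.2903.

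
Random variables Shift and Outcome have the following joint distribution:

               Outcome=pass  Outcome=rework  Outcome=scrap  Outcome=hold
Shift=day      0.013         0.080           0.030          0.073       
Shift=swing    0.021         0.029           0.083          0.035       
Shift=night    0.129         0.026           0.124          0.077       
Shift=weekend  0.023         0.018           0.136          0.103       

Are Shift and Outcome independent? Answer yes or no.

P(Shift=night) = 0.356 and P(Outcome=pass) = 0.186, so their product is 0.06622, but P(Shift=night, Outcome=pass) = 0.129. Since these differ, Shift and Outcome are not independent.

no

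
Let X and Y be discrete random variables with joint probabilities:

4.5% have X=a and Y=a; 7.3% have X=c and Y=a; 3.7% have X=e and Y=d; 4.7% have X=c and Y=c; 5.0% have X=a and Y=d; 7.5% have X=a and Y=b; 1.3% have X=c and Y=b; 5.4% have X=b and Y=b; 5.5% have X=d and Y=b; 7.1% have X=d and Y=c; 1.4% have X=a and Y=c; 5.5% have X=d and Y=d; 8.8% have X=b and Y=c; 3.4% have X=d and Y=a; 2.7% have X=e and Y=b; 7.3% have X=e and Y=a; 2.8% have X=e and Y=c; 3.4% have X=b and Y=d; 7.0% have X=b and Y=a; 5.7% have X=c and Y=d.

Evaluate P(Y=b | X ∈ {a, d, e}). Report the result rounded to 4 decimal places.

0.2784

P(X=a) = 0.045 + 0.075 + 0.014 + 0.050 = 0.184.
P(X=d) = 0.034 + 0.055 + 0.071 + 0.055 = 0.215.
P(X=e) = 0.073 + 0.027 + 0.028 + 0.037 = 0.165.
P(X ∈ {a, d, e}) = 0.184 + 0.215 + 0.165 = 0.564; P(Y=b, X ∈ {a, d, e}) = 0.075 + 0.055 + 0.027 = 0.157.
P(Y=b | X ∈ {a, d, e}) = 0.157/0.564 = 0.2784.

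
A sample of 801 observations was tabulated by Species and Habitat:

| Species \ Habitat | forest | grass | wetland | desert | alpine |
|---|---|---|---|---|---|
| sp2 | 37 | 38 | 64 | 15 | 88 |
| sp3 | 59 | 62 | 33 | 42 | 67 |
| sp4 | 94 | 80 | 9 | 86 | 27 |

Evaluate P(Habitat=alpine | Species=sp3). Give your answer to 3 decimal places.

Total with Species=sp3: 59 + 62 + 33 + 42 + 67 = 263.
P(Habitat=alpine | Species=sp3) = 67/263 = 0.255.

0.255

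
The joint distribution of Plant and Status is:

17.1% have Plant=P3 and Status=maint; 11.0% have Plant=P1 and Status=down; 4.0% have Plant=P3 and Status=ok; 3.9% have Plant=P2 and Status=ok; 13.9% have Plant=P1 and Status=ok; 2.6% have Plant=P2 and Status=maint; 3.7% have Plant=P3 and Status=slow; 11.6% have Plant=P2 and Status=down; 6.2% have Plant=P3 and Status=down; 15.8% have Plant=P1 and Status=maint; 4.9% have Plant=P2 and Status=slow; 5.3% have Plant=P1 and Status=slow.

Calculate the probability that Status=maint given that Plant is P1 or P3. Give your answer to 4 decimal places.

P(Plant=P1) = 0.139 + 0.053 + 0.110 + 0.158 = 0.460.
P(Plant=P3) = 0.040 + 0.037 + 0.062 + 0.171 = 0.310.
P(Plant ∈ {P1, P3}) = 0.460 + 0.310 = 0.770; P(Status=maint, Plant ∈ {P1, P3}) = 0.158 + 0.171 = 0.329.
P(Status=maint | Plant ∈ {P1, P3}) = 0.329/0.770 = 0.4273.

0.4273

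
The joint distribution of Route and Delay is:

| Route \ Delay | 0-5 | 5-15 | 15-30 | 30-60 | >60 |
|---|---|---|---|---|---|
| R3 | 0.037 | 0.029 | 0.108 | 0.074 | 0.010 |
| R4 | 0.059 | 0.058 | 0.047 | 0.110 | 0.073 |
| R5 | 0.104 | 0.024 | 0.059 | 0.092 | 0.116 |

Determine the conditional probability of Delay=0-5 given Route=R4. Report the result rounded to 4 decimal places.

0.1700

P(Route=R4) = 0.059 + 0.058 + 0.047 + 0.110 + 0.073 = 0.347.
P(Delay=0-5 | Route=R4) = 0.059/0.347 = 0.1700.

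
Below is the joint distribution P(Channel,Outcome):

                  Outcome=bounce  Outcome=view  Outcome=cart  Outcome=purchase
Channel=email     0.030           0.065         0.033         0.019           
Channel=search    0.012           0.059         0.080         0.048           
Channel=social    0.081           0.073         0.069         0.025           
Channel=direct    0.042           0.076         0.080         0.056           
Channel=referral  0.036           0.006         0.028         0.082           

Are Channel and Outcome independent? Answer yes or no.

no

P(Channel=referral) = 0.152 and P(Outcome=purchase) = 0.230, so their product is 0.03496, but P(Channel=referral, Outcome=purchase) = 0.082. Since these differ, Channel and Outcome are not independent.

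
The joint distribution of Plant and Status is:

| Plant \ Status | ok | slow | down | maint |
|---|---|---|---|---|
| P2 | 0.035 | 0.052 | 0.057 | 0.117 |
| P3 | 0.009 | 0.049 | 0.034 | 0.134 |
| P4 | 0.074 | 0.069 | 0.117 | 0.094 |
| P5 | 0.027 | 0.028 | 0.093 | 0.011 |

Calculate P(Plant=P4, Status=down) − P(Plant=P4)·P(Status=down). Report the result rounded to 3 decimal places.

0.010

P(Plant=P4) = 0.074 + 0.069 + 0.117 + 0.094 = 0.354.
P(Status=down) = 0.057 + 0.034 + 0.117 + 0.093 = 0.301.
P(Plant=P4, Status=down) − P(Plant=P4)P(Status=down) = 0.117 − 0.354×0.301 = 0.010.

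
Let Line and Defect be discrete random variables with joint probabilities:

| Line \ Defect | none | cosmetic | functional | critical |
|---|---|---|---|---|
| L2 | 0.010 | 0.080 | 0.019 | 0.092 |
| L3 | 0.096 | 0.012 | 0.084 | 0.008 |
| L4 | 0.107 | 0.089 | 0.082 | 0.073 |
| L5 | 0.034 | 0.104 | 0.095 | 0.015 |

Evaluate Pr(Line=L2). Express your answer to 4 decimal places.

P(Line=L2) = 0.010 + 0.080 + 0.019 + 0.092 = 0.201.

0.2010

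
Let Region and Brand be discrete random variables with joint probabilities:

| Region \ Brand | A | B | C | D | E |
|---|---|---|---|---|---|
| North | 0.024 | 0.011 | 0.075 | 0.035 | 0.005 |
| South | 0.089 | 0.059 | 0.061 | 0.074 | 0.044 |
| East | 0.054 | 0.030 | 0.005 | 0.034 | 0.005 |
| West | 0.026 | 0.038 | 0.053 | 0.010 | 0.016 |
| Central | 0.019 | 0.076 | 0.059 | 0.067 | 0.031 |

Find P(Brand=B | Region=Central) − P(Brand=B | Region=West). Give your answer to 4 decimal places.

P(Region=Central) = 0.019 + 0.076 + 0.059 + 0.067 + 0.031 = 0.252; P(Brand=B | Region=Central) = 0.076/0.252 = 0.30159.
P(Region=West) = 0.026 + 0.038 + 0.053 + 0.010 + 0.016 = 0.143; P(Brand=B | Region=West) = 0.038/0.143 = 0.26573.
Difference = 0.0359.

0.0359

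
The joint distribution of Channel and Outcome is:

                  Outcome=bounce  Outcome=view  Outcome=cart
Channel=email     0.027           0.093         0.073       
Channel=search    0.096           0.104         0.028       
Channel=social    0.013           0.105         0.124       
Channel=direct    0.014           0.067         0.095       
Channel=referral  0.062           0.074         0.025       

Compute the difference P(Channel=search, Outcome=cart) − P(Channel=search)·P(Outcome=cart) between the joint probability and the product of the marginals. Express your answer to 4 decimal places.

-0.0507

P(Channel=search) = 0.096 + 0.104 + 0.028 = 0.228.
P(Outcome=cart) = 0.073 + 0.028 + 0.124 + 0.095 + 0.025 = 0.345.
P(Channel=search, Outcome=cart) − P(Channel=search)P(Outcome=cart) = 0.028 − 0.228×0.345 = -0.0507.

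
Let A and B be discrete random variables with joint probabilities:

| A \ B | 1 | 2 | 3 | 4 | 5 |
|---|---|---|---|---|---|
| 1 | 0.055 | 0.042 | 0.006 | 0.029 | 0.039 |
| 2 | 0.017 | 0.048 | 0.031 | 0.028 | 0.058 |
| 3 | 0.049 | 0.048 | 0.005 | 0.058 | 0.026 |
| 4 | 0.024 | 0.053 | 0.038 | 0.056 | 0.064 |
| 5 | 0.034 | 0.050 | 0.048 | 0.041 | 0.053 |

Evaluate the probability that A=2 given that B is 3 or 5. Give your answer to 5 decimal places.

0.24185

P(B=3) = 0.006 + 0.031 + 0.005 + 0.038 + 0.048 = 0.128.
P(B=5) = 0.039 + 0.058 + 0.026 + 0.064 + 0.053 = 0.240.
P(B ∈ {3, 5}) = 0.128 + 0.240 = 0.368; P(A=2, B ∈ {3, 5}) = 0.031 + 0.058 = 0.089.
P(A=2 | B ∈ {3, 5}) = 0.089/0.368 = 0.24185.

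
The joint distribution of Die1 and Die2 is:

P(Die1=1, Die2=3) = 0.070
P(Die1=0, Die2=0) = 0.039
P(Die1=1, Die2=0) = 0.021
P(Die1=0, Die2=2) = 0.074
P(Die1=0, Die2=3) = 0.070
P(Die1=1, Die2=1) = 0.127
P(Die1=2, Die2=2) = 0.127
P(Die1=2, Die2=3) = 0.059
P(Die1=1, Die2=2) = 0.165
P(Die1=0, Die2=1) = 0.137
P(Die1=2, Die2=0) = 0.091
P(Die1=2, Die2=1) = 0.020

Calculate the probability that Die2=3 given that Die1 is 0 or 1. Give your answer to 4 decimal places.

P(Die1=0) = 0.039 + 0.137 + 0.074 + 0.070 = 0.320.
P(Die1=1) = 0.021 + 0.127 + 0.165 + 0.070 = 0.383.
P(Die1 ∈ {0, 1}) = 0.320 + 0.383 = 0.703; P(Die2=3, Die1 ∈ {0, 1}) = 0.070 + 0.070 = 0.140.
P(Die2=3 | Die1 ∈ {0, 1}) = 0.140/0.703 = 0.1991.

0.1991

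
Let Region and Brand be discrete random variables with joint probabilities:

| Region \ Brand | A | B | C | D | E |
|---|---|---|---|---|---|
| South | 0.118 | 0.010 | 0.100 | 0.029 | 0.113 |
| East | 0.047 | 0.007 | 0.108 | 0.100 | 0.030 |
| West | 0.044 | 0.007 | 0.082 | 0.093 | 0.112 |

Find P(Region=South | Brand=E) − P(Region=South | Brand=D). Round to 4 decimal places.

P(Brand=E) = 0.113 + 0.030 + 0.112 = 0.255; P(Region=South | Brand=E) = 0.113/0.255 = 0.44314.
P(Brand=D) = 0.029 + 0.100 + 0.093 = 0.222; P(Region=South | Brand=D) = 0.029/0.222 = 0.13063.
Difference = 0.3125.

0.3125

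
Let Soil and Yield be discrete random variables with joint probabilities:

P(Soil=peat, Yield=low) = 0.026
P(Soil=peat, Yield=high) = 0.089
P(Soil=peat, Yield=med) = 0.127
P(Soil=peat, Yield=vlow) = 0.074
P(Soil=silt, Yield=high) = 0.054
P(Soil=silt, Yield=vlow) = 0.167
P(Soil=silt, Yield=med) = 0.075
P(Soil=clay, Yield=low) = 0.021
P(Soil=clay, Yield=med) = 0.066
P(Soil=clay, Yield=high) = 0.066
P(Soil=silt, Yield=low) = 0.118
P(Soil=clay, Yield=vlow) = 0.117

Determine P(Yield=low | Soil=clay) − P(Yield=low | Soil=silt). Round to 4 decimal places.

-0.2072

P(Soil=clay) = 0.117 + 0.021 + 0.066 + 0.066 = 0.270; P(Yield=low | Soil=clay) = 0.021/0.270 = 0.07778.
P(Soil=silt) = 0.167 + 0.118 + 0.075 + 0.054 = 0.414; P(Yield=low | Soil=silt) = 0.118/0.414 = 0.28502.
Difference = -0.2072.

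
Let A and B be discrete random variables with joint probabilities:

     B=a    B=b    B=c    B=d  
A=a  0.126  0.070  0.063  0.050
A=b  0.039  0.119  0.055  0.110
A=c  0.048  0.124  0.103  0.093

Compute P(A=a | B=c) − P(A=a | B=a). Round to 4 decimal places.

-0.3065

P(B=c) = 0.063 + 0.055 + 0.103 = 0.221; P(A=a | B=c) = 0.063/0.221 = 0.28507.
P(B=a) = 0.126 + 0.039 + 0.048 = 0.213; P(A=a | B=a) = 0.126/0.213 = 0.59155.
Difference = -0.3065.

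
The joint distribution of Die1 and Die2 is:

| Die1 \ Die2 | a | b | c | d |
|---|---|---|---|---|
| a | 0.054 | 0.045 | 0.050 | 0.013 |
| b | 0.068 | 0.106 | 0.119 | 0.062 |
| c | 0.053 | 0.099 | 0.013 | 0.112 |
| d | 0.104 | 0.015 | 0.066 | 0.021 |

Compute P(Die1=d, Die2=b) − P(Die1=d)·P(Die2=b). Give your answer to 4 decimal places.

P(Die1=d) = 0.104 + 0.015 + 0.066 + 0.021 = 0.206.
P(Die2=b) = 0.045 + 0.106 + 0.099 + 0.015 = 0.265.
P(Die1=d, Die2=b) − P(Die1=d)P(Die2=b) = 0.015 − 0.206×0.265 = -0.0396.

-0.0396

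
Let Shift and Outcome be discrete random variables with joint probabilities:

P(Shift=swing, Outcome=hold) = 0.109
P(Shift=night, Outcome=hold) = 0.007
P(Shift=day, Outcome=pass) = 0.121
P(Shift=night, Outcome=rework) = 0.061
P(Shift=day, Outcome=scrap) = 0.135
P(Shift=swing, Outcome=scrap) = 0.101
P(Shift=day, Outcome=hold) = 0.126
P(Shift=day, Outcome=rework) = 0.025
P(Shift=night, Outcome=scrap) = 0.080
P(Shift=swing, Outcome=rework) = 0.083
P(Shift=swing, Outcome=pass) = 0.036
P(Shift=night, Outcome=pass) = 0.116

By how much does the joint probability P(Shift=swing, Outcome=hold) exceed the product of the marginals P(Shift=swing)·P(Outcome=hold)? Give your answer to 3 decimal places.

0.029

P(Shift=swing) = 0.036 + 0.083 + 0.101 + 0.109 = 0.329.
P(Outcome=hold) = 0.126 + 0.109 + 0.007 = 0.242.
P(Shift=swing, Outcome=hold) − P(Shift=swing)P(Outcome=hold) = 0.109 − 0.329×0.242 = 0.029.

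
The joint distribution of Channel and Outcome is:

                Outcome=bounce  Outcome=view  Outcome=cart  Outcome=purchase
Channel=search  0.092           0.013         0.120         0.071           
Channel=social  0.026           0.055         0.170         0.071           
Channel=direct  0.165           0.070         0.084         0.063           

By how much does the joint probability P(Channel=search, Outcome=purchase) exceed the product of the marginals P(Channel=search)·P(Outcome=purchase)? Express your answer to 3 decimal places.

0.010

P(Channel=search) = 0.092 + 0.013 + 0.120 + 0.071 = 0.296.
P(Outcome=purchase) = 0.071 + 0.071 + 0.063 = 0.205.
P(Channel=search, Outcome=purchase) − P(Channel=search)P(Outcome=purchase) = 0.071 − 0.296×0.205 = 0.010.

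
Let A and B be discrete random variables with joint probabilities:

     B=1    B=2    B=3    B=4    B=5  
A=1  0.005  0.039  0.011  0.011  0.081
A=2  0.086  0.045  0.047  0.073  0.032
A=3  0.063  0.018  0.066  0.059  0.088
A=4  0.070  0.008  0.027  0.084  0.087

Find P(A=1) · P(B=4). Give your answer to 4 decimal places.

P(A=1) = 0.005 + 0.039 + 0.011 + 0.011 + 0.081 = 0.147.
P(B=4) = 0.011 + 0.073 + 0.059 + 0.084 = 0.227.
Product: 0.147 × 0.227 = 0.0334.

0.0334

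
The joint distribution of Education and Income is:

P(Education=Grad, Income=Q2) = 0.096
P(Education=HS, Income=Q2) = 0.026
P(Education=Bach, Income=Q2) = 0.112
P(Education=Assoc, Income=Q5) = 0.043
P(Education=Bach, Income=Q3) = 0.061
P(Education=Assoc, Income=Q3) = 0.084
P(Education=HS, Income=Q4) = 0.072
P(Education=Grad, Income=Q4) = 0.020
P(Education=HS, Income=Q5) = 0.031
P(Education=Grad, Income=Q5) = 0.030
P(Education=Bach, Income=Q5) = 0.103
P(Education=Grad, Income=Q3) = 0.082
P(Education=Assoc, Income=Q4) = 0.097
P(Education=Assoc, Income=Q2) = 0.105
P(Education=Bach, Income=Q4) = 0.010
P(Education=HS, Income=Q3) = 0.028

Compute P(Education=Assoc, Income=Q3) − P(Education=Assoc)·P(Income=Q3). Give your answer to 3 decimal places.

0.000

P(Education=Assoc) = 0.105 + 0.084 + 0.097 + 0.043 = 0.329.
P(Income=Q3) = 0.028 + 0.084 + 0.061 + 0.082 = 0.255.
P(Education=Assoc, Income=Q3) − P(Education=Assoc)P(Income=Q3) = 0.084 − 0.329×0.255 = 0.000.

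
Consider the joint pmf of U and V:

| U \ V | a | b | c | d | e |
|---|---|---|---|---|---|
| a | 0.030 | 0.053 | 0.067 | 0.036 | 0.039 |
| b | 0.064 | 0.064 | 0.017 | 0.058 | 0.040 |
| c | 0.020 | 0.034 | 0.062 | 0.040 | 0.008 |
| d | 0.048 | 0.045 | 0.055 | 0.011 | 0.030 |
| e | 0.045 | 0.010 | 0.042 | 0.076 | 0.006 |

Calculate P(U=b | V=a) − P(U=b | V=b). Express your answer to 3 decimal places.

P(V=a) = 0.030 + 0.064 + 0.020 + 0.048 + 0.045 = 0.207; P(U=b | V=a) = 0.064/0.207 = 0.3092.
P(V=b) = 0.053 + 0.064 + 0.034 + 0.045 + 0.010 = 0.206; P(U=b | V=b) = 0.064/0.206 = 0.3107.
Difference = -0.002.

-0.002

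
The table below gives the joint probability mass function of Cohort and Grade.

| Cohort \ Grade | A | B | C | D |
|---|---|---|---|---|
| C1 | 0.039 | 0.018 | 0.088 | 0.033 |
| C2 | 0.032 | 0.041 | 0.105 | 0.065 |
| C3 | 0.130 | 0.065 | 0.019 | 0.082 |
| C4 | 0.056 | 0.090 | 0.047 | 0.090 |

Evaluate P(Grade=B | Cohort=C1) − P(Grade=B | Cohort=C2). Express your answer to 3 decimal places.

P(Cohort=C1) = 0.039 + 0.018 + 0.088 + 0.033 = 0.178; P(Grade=B | Cohort=C1) = 0.018/0.178 = 0.1011.
P(Cohort=C2) = 0.032 + 0.041 + 0.105 + 0.065 = 0.243; P(Grade=B | Cohort=C2) = 0.041/0.243 = 0.1687.
Difference = -0.068.

-0.068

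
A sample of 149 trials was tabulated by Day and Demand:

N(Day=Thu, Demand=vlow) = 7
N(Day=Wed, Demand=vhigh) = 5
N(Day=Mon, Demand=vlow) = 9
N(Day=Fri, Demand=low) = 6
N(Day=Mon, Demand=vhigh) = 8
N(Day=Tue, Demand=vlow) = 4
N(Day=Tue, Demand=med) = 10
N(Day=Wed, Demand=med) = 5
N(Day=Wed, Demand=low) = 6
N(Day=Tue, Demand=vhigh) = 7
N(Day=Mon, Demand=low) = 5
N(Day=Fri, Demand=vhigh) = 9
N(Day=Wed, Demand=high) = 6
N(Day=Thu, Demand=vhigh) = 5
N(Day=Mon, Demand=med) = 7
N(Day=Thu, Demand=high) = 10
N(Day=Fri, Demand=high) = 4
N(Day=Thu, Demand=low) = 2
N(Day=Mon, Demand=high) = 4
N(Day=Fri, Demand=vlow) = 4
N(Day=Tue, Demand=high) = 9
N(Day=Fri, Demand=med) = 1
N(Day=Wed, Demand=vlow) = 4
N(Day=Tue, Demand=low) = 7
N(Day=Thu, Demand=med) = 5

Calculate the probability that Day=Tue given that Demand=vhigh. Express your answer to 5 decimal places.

Total with Demand=vhigh: 8 + 7 + 5 + 5 + 9 = 34.
P(Day=Tue | Demand=vhigh) = 7/34 = 0.20588.

0.20588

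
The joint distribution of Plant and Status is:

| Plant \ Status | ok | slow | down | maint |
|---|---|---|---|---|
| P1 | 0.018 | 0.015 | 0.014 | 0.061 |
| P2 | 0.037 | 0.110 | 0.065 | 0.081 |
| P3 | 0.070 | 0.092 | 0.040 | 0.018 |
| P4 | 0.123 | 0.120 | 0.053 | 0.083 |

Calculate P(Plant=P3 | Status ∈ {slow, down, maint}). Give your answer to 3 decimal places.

P(Status=slow) = 0.015 + 0.110 + 0.092 + 0.120 = 0.337.
P(Status=down) = 0.014 + 0.065 + 0.040 + 0.053 = 0.172.
P(Status=maint) = 0.061 + 0.081 + 0.018 + 0.083 = 0.243.
P(Status ∈ {slow, down, maint}) = 0.337 + 0.172 + 0.243 = 0.752; P(Plant=P3, Status ∈ {slow, down, maint}) = 0.092 + 0.040 + 0.018 = 0.150.
P(Plant=P3 | Status ∈ {slow, down, maint}) = 0.150/0.752 = 0.199.

0.199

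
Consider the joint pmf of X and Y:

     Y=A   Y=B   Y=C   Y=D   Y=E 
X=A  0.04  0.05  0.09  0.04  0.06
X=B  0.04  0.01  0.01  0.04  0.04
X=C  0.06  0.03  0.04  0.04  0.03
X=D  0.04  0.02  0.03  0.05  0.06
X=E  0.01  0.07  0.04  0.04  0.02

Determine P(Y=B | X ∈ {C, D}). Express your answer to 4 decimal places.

P(X=C) = 0.06 + 0.03 + 0.04 + 0.04 + 0.03 = 0.20.
P(X=D) = 0.04 + 0.02 + 0.03 + 0.05 + 0.06 = 0.20.
P(X ∈ {C, D}) = 0.20 + 0.20 = 0.40; P(Y=B, X ∈ {C, D}) = 0.03 + 0.02 = 0.05.
P(Y=B | X ∈ {C, D}) = 0.05/0.40 = 0.1250.

0.1250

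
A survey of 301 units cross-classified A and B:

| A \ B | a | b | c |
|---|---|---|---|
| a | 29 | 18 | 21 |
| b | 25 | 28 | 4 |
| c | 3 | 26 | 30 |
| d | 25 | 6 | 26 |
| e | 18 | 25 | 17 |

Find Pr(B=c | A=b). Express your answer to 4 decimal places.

Total with A=b: 25 + 28 + 4 = 57.
P(B=c | A=b) = 4/57 = 0.0702.

0.0702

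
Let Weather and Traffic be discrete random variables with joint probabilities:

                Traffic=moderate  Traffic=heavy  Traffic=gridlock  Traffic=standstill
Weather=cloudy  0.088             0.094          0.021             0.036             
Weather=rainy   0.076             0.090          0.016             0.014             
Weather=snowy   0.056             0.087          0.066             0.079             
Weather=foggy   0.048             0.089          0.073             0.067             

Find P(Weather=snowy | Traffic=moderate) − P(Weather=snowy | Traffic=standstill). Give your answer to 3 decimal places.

P(Traffic=moderate) = 0.088 + 0.076 + 0.056 + 0.048 = 0.268; P(Weather=snowy | Traffic=moderate) = 0.056/0.268 = 0.2090.
P(Traffic=standstill) = 0.036 + 0.014 + 0.079 + 0.067 = 0.196; P(Weather=snowy | Traffic=standstill) = 0.079/0.196 = 0.4031.
Difference = -0.194.

-0.194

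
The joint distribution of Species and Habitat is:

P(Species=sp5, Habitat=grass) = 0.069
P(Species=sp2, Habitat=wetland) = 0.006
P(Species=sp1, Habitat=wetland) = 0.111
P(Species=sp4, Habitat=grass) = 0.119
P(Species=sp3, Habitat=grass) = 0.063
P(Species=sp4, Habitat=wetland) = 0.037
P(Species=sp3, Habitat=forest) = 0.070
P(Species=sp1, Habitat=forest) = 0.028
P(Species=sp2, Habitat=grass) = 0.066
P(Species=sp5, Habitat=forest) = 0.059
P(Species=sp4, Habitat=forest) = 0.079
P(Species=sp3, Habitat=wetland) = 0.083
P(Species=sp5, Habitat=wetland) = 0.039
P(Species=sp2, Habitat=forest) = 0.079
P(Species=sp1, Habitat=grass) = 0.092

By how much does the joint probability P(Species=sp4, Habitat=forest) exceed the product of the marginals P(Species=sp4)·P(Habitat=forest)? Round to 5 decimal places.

0.00498

P(Species=sp4) = 0.079 + 0.119 + 0.037 = 0.235.
P(Habitat=forest) = 0.028 + 0.079 + 0.070 + 0.079 + 0.059 = 0.315.
P(Species=sp4, Habitat=forest) − P(Species=sp4)P(Habitat=forest) = 0.079 − 0.235×0.315 = 0.00498.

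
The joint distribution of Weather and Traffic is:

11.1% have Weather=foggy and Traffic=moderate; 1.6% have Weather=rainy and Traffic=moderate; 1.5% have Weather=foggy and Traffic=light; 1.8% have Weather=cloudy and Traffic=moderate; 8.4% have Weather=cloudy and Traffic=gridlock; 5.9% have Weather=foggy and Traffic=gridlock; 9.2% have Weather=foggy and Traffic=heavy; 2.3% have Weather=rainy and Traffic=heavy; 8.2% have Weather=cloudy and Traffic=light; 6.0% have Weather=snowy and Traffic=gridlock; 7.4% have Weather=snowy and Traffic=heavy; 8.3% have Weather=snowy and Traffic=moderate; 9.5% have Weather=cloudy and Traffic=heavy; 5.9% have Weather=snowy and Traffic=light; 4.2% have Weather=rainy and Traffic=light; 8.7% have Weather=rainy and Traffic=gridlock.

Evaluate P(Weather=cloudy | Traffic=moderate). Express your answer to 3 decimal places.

0.079

P(Traffic=moderate) = 0.018 + 0.016 + 0.083 + 0.111 = 0.228.
P(Weather=cloudy | Traffic=moderate) = 0.018/0.228 = 0.079.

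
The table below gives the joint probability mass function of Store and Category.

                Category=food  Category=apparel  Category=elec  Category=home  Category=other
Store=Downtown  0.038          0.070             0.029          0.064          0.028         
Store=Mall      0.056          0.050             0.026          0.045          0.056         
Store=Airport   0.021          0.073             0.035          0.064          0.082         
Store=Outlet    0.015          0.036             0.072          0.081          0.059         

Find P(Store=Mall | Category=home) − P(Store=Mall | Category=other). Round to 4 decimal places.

P(Category=home) = 0.064 + 0.045 + 0.064 + 0.081 = 0.254; P(Store=Mall | Category=home) = 0.045/0.254 = 0.17717.
P(Category=other) = 0.028 + 0.056 + 0.082 + 0.059 = 0.225; P(Store=Mall | Category=other) = 0.056/0.225 = 0.24889.
Difference = -0.0717.

-0.0717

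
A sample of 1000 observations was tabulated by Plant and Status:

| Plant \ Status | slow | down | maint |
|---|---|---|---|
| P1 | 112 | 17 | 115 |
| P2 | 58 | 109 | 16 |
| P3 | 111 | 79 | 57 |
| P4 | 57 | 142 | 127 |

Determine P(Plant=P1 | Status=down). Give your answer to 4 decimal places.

0.0490

Total with Status=down: 17 + 109 + 79 + 142 = 347.
P(Plant=P1 | Status=down) = 17/347 = 0.0490.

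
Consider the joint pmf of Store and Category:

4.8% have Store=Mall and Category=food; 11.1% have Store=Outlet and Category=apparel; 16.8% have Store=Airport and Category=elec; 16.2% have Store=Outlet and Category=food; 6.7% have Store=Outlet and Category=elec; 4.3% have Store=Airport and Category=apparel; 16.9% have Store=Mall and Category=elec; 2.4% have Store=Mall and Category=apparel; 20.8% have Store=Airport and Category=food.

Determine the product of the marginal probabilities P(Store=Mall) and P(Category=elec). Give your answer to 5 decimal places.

0.09736

P(Store=Mall) = 0.048 + 0.024 + 0.169 = 0.241.
P(Category=elec) = 0.169 + 0.168 + 0.067 = 0.404.
Product: 0.241 × 0.404 = 0.09736.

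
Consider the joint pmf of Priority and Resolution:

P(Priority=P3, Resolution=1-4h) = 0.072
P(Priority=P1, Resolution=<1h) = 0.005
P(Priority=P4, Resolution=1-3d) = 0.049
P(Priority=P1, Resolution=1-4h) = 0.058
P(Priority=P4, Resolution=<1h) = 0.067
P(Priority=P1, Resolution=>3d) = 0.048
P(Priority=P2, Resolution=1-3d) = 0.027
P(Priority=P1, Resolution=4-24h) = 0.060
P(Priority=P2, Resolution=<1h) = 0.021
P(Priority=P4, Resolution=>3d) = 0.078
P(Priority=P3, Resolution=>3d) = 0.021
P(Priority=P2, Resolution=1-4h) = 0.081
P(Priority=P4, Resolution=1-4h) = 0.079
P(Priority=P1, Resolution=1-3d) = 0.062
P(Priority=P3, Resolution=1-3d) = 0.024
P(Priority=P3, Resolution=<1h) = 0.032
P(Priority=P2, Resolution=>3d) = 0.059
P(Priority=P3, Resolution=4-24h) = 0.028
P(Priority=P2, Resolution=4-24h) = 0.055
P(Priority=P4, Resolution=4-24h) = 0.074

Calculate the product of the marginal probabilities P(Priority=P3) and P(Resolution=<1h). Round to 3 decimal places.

P(Priority=P3) = 0.032 + 0.072 + 0.028 + 0.024 + 0.021 = 0.177.
P(Resolution=<1h) = 0.005 + 0.021 + 0.032 + 0.067 = 0.125.
Product: 0.177 × 0.125 = 0.022.

0.022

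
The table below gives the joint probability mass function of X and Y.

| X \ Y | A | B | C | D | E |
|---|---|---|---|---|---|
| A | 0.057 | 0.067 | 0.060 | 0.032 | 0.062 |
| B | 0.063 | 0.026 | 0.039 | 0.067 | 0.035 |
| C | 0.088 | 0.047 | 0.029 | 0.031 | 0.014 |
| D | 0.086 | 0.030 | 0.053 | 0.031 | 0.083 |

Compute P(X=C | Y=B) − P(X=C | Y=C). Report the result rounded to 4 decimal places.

0.1162

P(Y=B) = 0.067 + 0.026 + 0.047 + 0.030 = 0.170; P(X=C | Y=B) = 0.047/0.170 = 0.27647.
P(Y=C) = 0.060 + 0.039 + 0.029 + 0.053 = 0.181; P(X=C | Y=C) = 0.029/0.181 = 0.16022.
Difference = 0.1162.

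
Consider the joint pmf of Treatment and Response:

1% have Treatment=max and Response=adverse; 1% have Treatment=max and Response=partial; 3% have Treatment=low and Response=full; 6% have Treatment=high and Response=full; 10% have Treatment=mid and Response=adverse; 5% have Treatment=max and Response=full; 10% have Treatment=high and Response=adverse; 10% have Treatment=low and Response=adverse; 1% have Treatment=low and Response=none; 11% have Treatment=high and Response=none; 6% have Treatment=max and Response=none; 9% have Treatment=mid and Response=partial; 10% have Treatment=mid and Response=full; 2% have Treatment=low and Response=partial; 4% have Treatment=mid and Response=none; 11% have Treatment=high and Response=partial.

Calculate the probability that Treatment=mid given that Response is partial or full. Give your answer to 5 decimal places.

0.40426

P(Response=partial) = 0.02 + 0.09 + 0.11 + 0.01 = 0.23.
P(Response=full) = 0.03 + 0.10 + 0.06 + 0.05 = 0.24.
P(Response ∈ {partial, full}) = 0.23 + 0.24 = 0.47; P(Treatment=mid, Response ∈ {partial, full}) = 0.09 + 0.10 = 0.19.
P(Treatment=mid | Response ∈ {partial, full}) = 0.19/0.47 = 0.40426.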